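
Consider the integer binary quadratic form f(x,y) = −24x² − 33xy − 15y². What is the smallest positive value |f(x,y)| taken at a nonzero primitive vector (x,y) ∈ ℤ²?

translate: b→-15 (≡33 mod 48), so (24,33,15)→(24,-15,6)
flip: (24,-15,6)→(6,15,24)
translate: b→3 (≡15 mod 12), so (6,15,24)→(6,3,15)
reduced (well bottom): (6,3,15) with a≤c, −a<b≤a
well minimum |f| = |-6| = 6 (negative-definite)

6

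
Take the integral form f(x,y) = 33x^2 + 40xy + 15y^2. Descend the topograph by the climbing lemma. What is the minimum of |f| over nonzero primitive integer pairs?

translate: b→-26 (≡40 mod 66), so (33,40,15)→(33,-26,8)
flip: (33,-26,8)→(8,26,33)
translate: b→-6 (≡26 mod 16), so (8,26,33)→(8,-6,13)
reduced (well bottom): (8,-6,13) with a≤c, −a<b≤a
well minimum = a = 8

8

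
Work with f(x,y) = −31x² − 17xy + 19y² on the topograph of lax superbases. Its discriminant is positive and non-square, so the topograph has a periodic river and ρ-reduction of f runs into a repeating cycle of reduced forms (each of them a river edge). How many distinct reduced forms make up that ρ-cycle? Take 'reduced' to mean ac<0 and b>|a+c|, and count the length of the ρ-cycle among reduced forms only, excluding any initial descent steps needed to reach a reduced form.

D = 2645, ⌊√D⌋ = 51
descent: ρ → (19,17,-31)  [lands on river]
river: ρ → (-31,45,5)
river: ρ → (5,45,-31)
river: ρ → (-31,17,19)
river: ρ → (19,21,-29)
river: ρ → (-29,37,11)
river: ρ → (11,51,-1)
river: ρ → (-1,51,11)
river: ρ → (11,37,-29)
river: ρ → (-29,21,19)
ρ-cycle length = 10 (tail of 1 descent step not counted)

10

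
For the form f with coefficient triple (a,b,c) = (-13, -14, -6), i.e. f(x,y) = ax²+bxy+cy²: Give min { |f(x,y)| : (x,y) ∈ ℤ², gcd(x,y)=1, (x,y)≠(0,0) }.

translate: b→-12 (≡14 mod 26), so (13,14,6)→(13,-12,5)
flip: (13,-12,5)→(5,12,13)
translate: b→2 (≡12 mod 10), so (5,12,13)→(5,2,6)
reduced (well bottom): (5,2,6) with a≤c, −a<b≤a
well minimum |f| = |-5| = 5 (negative-definite)

5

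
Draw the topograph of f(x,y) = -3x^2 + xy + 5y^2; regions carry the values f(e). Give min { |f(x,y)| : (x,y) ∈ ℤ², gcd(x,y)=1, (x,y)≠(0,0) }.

descent: ρ → (5,-1,-3)
descent: ρ → (-3,7,1)  [lands on river]
river: ρ → (1,7,-3)
river: ρ → (-3,5,3)
river: ρ → (3,7,-1)
river: ρ → (-1,7,3)
river: ρ → (3,5,-3)
closes: descent 2, river 6
min |a| on river = 1

1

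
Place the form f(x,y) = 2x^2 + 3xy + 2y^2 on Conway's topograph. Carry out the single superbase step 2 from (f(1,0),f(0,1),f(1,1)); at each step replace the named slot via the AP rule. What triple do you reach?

start (2,2,7) = (f(1,0),f(0,1),f(1,1))
replace slot 2: 2·(2+7) − 2 = 16 → (2,16,7)

2,16,7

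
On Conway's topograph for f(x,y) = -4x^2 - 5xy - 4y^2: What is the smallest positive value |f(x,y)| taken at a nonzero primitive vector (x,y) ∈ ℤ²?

translate: b→-3 (≡5 mod 8), so (4,5,4)→(4,-3,3)
flip: (4,-3,3)→(3,3,4)
reduced (well bottom): (3,3,4) with a≤c, −a<b≤a
well minimum |f| = |-3| = 3 (negative-definite)

3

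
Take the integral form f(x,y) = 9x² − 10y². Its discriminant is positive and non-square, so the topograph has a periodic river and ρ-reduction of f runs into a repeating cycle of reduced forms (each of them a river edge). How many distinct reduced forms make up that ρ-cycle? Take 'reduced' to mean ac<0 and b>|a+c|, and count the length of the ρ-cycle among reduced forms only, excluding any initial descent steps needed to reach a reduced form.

D = 360, ⌊√D⌋ = 18
descent: ρ → (-10,0,9)
descent: ρ → (9,18,-1)  [lands on river]
river: ρ → (-1,18,9)
ρ-cycle length = 2 (tail of 2 descent steps not counted)

2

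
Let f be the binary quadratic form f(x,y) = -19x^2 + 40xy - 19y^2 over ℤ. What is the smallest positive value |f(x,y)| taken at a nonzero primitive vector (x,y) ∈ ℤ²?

descent: ρ → (-19,-2,2)
descent: ρ → (2,10,-7)  [lands on river]
river: ρ → (-7,4,5)
river: ρ → (5,6,-6)
river: ρ → (-6,6,5)
river: ρ → (5,4,-7)
river: ρ → (-7,10,2)
closes: descent 2, river 6
min |a| on river = 2

2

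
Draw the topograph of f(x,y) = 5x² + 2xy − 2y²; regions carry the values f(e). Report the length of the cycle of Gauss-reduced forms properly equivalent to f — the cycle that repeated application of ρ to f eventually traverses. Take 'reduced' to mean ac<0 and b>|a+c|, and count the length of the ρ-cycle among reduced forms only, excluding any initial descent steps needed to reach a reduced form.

D = 44, ⌊√D⌋ = 6
descent: ρ → (-2,6,1)  [lands on river]
river: ρ → (1,6,-2)
ρ-cycle length = 2 (tail of 1 descent step not counted)

2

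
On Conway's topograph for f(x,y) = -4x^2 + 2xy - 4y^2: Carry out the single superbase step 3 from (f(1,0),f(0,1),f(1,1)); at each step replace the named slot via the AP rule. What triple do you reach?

start (-4,-4,-6) = (f(1,0),f(0,1),f(1,1))
replace slot 3: 2·((-4)+(-4)) − (-6) = -10 → (-4,-4,-10)

-4,-4,-10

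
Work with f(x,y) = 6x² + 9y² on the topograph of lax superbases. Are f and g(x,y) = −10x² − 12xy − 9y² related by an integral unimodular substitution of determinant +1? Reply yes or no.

D₁ = -216, D₂ = -216
f: reduced (well bottom): (6,0,9) with a≤c, −a<b≤a
g is negative-definite; reduce −g:
−g: translate: b→-8 (≡12 mod 20), so (10,12,9)→(10,-8,7)
−g: flip: (10,-8,7)→(7,8,10)
−g: translate: b→-6 (≡8 mod 14), so (7,8,10)→(7,-6,9)
−g: reduced (well bottom): (7,-6,9) with a≤c, −a<b≤a
flip sign back: reduced form of g is (-7,6,-9)
reduced forms (6, 0, 9) vs (-7, 6, -9) ⇒ inequivalent

no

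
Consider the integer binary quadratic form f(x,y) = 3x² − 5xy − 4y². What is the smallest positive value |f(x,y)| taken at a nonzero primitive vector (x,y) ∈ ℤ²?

descent: ρ → (-4,5,3)  [lands on river]
river: ρ → (3,7,-2)
river: ρ → (-2,5,6)
river: ρ → (6,7,-1)
river: ρ → (-1,7,6)
river: ρ → (6,5,-2)
river: ρ → (-2,7,3)
river: ρ → (3,5,-4)
river: ρ → (-4,3,4)
river: ρ → (4,5,-3)
river: ρ → (-3,7,2)
river: ρ → (2,5,-6)
river: ρ → (-6,7,1)
river: ρ → (1,7,-6)
river: ρ → (-6,5,2)
river: ρ → (2,7,-3)
river: ρ → (-3,5,4)
river: ρ → (4,3,-4)
closes: descent 1, river 18
min |a| on river = 1

1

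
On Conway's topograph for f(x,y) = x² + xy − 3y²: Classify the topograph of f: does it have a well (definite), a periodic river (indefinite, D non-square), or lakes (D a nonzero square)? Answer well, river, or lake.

D = b²−4ac = 1² − 4·1·(-3) = 13
D > 0 non-square ⇒ indefinite ⇒ periodic river

river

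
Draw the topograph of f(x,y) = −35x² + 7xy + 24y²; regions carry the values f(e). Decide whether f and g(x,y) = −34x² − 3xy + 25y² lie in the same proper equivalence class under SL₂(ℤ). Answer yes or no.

D₁ = 3409, D₂ = 3409
river cycle of f (length 90): (24, 41, -18), (-18, 31, 34), (34, 37, -15), (-15, 53, 10), (10, 47, -30), (-30, 13, 27), (27, 41, -16), (-16, 55, 6), (6, 53, -25), (-25, 47, 12), … (80 more)
river cycle of g (length 90): (25, 53, -6), (-6, 55, 16), (16, 41, -27), (-27, 13, 30), (30, 47, -10), (-10, 53, 15), (15, 37, -34), (-34, 31, 18), (18, 41, -24), (-24, 55, 4), … (80 more)
cycles differ ⇒ inequivalent

no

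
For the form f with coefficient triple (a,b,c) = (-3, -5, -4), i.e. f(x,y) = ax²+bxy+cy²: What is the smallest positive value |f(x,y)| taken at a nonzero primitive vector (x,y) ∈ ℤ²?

translate: b→-1 (≡5 mod 6), so (3,5,4)→(3,-1,2)
flip: (3,-1,2)→(2,1,3)
reduced (well bottom): (2,1,3) with a≤c, −a<b≤a
well minimum |f| = |-2| = 2 (negative-definite)

2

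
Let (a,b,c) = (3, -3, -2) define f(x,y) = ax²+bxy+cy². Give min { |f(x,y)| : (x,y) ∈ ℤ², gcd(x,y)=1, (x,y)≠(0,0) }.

descent: ρ → (-2,3,3)  [lands on river]
river: ρ → (3,3,-2)
river: ρ → (-2,5,1)
river: ρ → (1,5,-2)
closes: descent 1, river 4
min |a| on river = 1

1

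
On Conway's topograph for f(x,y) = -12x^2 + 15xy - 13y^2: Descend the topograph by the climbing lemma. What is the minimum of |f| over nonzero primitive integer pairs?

translate: b→9 (≡-15 mod 24), so (12,-15,13)→(12,9,10)
flip: (12,9,10)→(10,-9,12)
reduced (well bottom): (10,-9,12) with a≤c, −a<b≤a
well minimum |f| = |-10| = 10 (negative-definite)

10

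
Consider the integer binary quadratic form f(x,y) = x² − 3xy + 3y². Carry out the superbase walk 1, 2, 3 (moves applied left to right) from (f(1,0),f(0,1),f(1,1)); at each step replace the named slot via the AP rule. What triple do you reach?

start (1,3,1) = (f(1,0),f(0,1),f(1,1))
replace slot 1: 2·(3+1) − 1 = 7 → (7,3,1)
replace slot 2: 2·(7+1) − 3 = 13 → (7,13,1)
replace slot 3: 2·(7+13) − 1 = 39 → (7,13,39)

7,13,39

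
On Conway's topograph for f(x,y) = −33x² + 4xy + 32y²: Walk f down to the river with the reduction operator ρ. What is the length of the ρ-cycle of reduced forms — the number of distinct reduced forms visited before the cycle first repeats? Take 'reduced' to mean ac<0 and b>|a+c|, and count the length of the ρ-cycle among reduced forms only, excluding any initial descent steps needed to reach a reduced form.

D = 4240, ⌊√D⌋ = 65
river: ρ → (32,60,-5)
river: ρ → (-5,60,32)
river: ρ → (32,4,-33)
river: ρ → (-33,62,3)
river: ρ → (3,64,-12)
river: ρ → (-12,56,23)
river: ρ → (23,36,-32)
river: ρ → (-32,28,27)
river: ρ → (27,26,-33)
river: ρ → (-33,40,20)
river: ρ → (20,40,-33)
river: ρ → (-33,26,27)
river: ρ → (27,28,-32)
river: ρ → (-32,36,23)
river: ρ → (23,56,-12)
river: ρ → (-12,64,3)
river: ρ → (3,62,-33)
river: ρ → (-33,4,32)
ρ-cycle length = 18 (tail of 0 descent steps not counted)

18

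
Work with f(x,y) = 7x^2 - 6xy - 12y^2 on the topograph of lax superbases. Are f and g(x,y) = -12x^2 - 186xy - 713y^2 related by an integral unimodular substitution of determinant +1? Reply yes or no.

D₁ = 372, D₂ = 372
river cycle of f (length 10): (-12, 6, 7), (7, 8, -11), (-11, 14, 4), (4, 18, -3), (-3, 18, 4), (4, 14, -11), (-11, 8, 7), (7, 6, -12), (-12, 18, 1), (1, 18, -12)
river cycle of g (length 10): (-12, 6, 7), (7, 8, -11), (-11, 14, 4), (4, 18, -3), (-3, 18, 4), (4, 14, -11), (-11, 8, 7), (7, 6, -12), (-12, 18, 1), (1, 18, -12)
cycles coincide ⇒ equivalent

yes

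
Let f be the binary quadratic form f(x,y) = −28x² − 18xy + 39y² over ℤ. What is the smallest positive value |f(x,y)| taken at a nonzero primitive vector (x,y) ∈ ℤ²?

descent: ρ → (39,18,-28)  [lands on river]
river: ρ → (-28,38,29)
river: ρ → (29,20,-37)
river: ρ → (-37,54,12)
river: ρ → (12,66,-7)
river: ρ → (-7,60,39)
closes: descent 1, river 6
min |a| on river = 7

7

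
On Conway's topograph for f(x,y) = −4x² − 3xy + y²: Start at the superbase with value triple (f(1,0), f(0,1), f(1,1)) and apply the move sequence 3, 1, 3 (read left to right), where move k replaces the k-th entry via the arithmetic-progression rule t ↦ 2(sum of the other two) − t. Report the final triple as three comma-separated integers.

start (-4,1,-6) = (f(1,0),f(0,1),f(1,1))
replace slot 3: 2·((-4)+1) − (-6) = 0 → (-4,1,0)
replace slot 1: 2·(1+0) − (-4) = 6 → (6,1,0)
replace slot 3: 2·(6+1) − 0 = 14 → (6,1,14)

6,1,14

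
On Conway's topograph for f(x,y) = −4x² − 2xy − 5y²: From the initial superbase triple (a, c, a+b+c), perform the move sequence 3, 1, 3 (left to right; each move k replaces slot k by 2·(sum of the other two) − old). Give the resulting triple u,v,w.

start (-4,-5,-11) = (f(1,0),f(0,1),f(1,1))
replace slot 3: 2·((-4)+(-5)) − (-11) = -7 → (-4,-5,-7)
replace slot 1: 2·((-5)+(-7)) − (-4) = -20 → (-20,-5,-7)
replace slot 3: 2·((-20)+(-5)) − (-7) = -43 → (-20,-5,-43)

-20,-5,-43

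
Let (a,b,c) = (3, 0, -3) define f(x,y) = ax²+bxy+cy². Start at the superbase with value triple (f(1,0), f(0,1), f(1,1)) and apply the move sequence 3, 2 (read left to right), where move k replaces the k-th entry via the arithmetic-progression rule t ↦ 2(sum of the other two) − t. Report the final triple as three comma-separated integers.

start (3,-3,0) = (f(1,0),f(0,1),f(1,1))
replace slot 3: 2·(3+(-3)) − 0 = 0 → (3,-3,0)
replace slot 2: 2·(3+0) − (-3) = 9 → (3,9,0)

3,9,0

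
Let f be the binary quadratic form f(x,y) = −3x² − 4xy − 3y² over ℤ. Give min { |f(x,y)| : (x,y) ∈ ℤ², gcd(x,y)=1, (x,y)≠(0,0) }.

translate: b→-2 (≡4 mod 6), so (3,4,3)→(3,-2,2)
flip: (3,-2,2)→(2,2,3)
reduced (well bottom): (2,2,3) with a≤c, −a<b≤a
well minimum |f| = |-2| = 2 (negative-definite)

2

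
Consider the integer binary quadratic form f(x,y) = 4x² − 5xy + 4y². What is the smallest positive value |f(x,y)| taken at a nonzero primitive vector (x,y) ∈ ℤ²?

translate: b→3 (≡-5 mod 8), so (4,-5,4)→(4,3,3)
flip: (4,3,3)→(3,-3,4)
translate: b→3 (≡-3 mod 6), so (3,-3,4)→(3,3,4)
reduced (well bottom): (3,3,4) with a≤c, −a<b≤a
well minimum = a = 3

3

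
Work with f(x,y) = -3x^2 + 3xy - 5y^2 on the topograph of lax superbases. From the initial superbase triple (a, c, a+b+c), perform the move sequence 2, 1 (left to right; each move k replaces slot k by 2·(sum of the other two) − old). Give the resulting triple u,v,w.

start (-3,-5,-5) = (f(1,0),f(0,1),f(1,1))
replace slot 2: 2·((-3)+(-5)) − (-5) = -11 → (-3,-11,-5)
replace slot 1: 2·((-11)+(-5)) − (-3) = -29 → (-29,-11,-5)

-29,-11,-5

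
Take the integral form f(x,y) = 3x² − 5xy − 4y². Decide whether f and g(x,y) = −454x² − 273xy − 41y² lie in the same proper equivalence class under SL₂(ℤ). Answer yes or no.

D₁ = 73, D₂ = 73
river cycle of f (length 18): (-4, 5, 3), (3, 7, -2), (-2, 5, 6), (6, 7, -1), (-1, 7, 6), (6, 5, -2), (-2, 7, 3), (3, 5, -4), (-4, 3, 4), (4, 5, -3), … (8 more)
river cycle of g (length 18): (-4, 5, 3), (3, 7, -2), (-2, 5, 6), (6, 7, -1), (-1, 7, 6), (6, 5, -2), (-2, 7, 3), (3, 5, -4), (-4, 3, 4), (4, 5, -3), … (8 more)
cycles coincide ⇒ equivalent

yes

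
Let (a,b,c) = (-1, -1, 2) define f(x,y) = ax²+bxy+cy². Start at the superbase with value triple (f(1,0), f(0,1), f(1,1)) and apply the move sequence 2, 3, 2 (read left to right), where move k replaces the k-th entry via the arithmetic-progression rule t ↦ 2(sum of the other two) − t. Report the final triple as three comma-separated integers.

start (-1,2,0) = (f(1,0),f(0,1),f(1,1))
replace slot 2: 2·((-1)+0) − 2 = -4 → (-1,-4,0)
replace slot 3: 2·((-1)+(-4)) − 0 = -10 → (-1,-4,-10)
replace slot 2: 2·((-1)+(-10)) − (-4) = -18 → (-1,-18,-10)

-1,-18,-10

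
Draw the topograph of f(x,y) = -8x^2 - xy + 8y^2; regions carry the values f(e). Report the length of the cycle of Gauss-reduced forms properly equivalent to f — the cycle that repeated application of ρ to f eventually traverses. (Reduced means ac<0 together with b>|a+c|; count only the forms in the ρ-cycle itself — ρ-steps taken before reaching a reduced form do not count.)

D = 257, ⌊√D⌋ = 16
descent: ρ → (8,1,-8)  [lands on river]
river: ρ → (-8,15,1)
river: ρ → (1,15,-8)
river: ρ → (-8,1,8)
river: ρ → (8,15,-1)
river: ρ → (-1,15,8)
ρ-cycle length = 6 (tail of 1 descent step not counted)

6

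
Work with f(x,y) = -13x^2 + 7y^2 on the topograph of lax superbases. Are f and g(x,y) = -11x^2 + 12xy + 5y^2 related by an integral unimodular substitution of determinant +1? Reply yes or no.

D₁ = 364, D₂ = 364
river cycle of f (length 8): (7, 14, -6), (-6, 10, 11), (11, 12, -5), (-5, 18, 2), (2, 18, -5), (-5, 12, 11), (11, 10, -6), (-6, 14, 7)
river cycle of g (length 8): (5, 18, -2), (-2, 18, 5), (5, 12, -11), (-11, 10, 6), (6, 14, -7), (-7, 14, 6), (6, 10, -11), (-11, 12, 5)
cycles differ ⇒ inequivalent

no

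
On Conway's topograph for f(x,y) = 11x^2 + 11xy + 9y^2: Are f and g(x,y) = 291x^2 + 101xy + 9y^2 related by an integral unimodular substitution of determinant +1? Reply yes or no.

D₁ = -275, D₂ = -275
f: flip: (11,11,9)→(9,-11,11)
f: translate: b→7 (≡-11 mod 18), so (9,-11,11)→(9,7,9)
f: reduced (well bottom): (9,7,9) with a≤c, −a<b≤a
g: flip: (291,101,9)→(9,-101,291)
g: translate: b→7 (≡-101 mod 18), so (9,-101,291)→(9,7,9)
g: reduced (well bottom): (9,7,9) with a≤c, −a<b≤a
reduced forms (9, 7, 9) vs (9, 7, 9) ⇒ equivalent

yes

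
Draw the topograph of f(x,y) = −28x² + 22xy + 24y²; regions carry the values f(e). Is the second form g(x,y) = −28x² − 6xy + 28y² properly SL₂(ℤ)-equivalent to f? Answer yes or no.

D₁ = 3172, D₂ = 3172
river cycle of f (length 12): (24, 26, -26), (-26, 26, 24), (24, 22, -28), (-28, 34, 18), (18, 38, -24), (-24, 10, 32), (32, 54, -2), (-2, 54, 32), (32, 10, -24), (-24, 38, 18), … (2 more)
river cycle of g (length 8): (28, 6, -28), (-28, 50, 6), (6, 46, -44), (-44, 42, 8), (8, 54, -8), (-8, 42, 44), (44, 46, -6), (-6, 50, 28)
cycles differ ⇒ inequivalent

no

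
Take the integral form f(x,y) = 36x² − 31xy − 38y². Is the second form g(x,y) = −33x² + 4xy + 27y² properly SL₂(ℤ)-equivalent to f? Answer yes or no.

D₁ = 6433, D₂ = 3580
discriminants differ ⇒ not SL₂(ℤ)-equivalent

no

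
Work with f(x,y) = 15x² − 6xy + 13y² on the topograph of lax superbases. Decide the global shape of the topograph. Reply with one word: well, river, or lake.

D = b²−4ac = (-6)² − 4·15·13 = -744
D < 0 ⇒ definite ⇒ every region one sign ⇒ single well

well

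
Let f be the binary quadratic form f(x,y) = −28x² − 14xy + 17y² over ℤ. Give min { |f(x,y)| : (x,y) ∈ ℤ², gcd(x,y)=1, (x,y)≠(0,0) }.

descent: ρ → (17,14,-28)  [lands on river]
river: ρ → (-28,42,3)
river: ρ → (3,42,-28)
river: ρ → (-28,14,17)
river: ρ → (17,20,-25)
river: ρ → (-25,30,12)
river: ρ → (12,42,-7)
river: ρ → (-7,42,12)
river: ρ → (12,30,-25)
river: ρ → (-25,20,17)
closes: descent 1, river 10
min |a| on river = 3

3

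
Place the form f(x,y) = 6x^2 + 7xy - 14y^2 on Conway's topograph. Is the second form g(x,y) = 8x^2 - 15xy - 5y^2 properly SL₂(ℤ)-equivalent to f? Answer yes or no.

D₁ = 385, D₂ = 385
river cycle of f (length 12): (6, 19, -1), (-1, 19, 6), (6, 17, -4), (-4, 15, 10), (10, 5, -9), (-9, 13, 6), (6, 11, -11), (-11, 11, 6), (6, 13, -9), (-9, 5, 10), … (2 more)
river cycle of g (length 10): (-5, 15, 8), (8, 17, -3), (-3, 19, 2), (2, 17, -12), (-12, 7, 7), (7, 7, -12), (-12, 17, 2), (2, 19, -3), (-3, 17, 8), (8, 15, -5)
cycles differ ⇒ inequivalent

no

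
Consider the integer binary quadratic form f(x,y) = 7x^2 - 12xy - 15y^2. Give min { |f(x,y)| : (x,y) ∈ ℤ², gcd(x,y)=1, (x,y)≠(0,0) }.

descent: ρ → (-15,12,7)  [lands on river]
river: ρ → (7,16,-11)
river: ρ → (-11,6,12)
river: ρ → (12,18,-5)
river: ρ → (-5,22,4)
river: ρ → (4,18,-15)
closes: descent 1, river 6
min |a| on river = 4

4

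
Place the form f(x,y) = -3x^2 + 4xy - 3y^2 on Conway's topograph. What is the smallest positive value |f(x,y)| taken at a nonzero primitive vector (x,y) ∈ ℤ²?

translate: b→2 (≡-4 mod 6), so (3,-4,3)→(3,2,2)
flip: (3,2,2)→(2,-2,3)
translate: b→2 (≡-2 mod 4), so (2,-2,3)→(2,2,3)
reduced (well bottom): (2,2,3) with a≤c, −a<b≤a
well minimum |f| = |-2| = 2 (negative-definite)

2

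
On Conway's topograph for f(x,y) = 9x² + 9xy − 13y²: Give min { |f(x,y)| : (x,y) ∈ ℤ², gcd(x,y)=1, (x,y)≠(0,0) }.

river: ρ → (-13,17,5)
river: ρ → (5,23,-1)
river: ρ → (-1,23,5)
river: ρ → (5,17,-13)
river: ρ → (-13,9,9)
river: ρ → (9,9,-13)
closes: descent 0, river 6
min |a| on river = 1

1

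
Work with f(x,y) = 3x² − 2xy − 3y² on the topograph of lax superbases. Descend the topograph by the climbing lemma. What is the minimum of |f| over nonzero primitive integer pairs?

descent: ρ → (-3,2,3)  [lands on river]
river: ρ → (3,4,-2)
river: ρ → (-2,4,3)
river: ρ → (3,2,-3)
river: ρ → (-3,4,2)
river: ρ → (2,4,-3)
closes: descent 1, river 6
min |a| on river = 2

2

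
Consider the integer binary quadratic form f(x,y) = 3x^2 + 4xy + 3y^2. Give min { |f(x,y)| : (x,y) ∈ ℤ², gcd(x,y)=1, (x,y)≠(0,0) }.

translate: b→-2 (≡4 mod 6), so (3,4,3)→(3,-2,2)
flip: (3,-2,2)→(2,2,3)
reduced (well bottom): (2,2,3) with a≤c, −a<b≤a
well minimum = a = 2

2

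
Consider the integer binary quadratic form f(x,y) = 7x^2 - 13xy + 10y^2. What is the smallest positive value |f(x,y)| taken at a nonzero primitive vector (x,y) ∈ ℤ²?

translate: b→1 (≡-13 mod 14), so (7,-13,10)→(7,1,4)
flip: (7,1,4)→(4,-1,7)
reduced (well bottom): (4,-1,7) with a≤c, −a<b≤a
well minimum = a = 4

4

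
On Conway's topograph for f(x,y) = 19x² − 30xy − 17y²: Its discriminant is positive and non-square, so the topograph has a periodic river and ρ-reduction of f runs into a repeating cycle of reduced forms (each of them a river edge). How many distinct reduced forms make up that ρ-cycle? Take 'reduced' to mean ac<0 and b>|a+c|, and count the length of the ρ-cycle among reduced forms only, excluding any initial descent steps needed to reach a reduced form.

D = 2192, ⌊√D⌋ = 46
descent: ρ → (-17,30,19)  [lands on river]
river: ρ → (19,46,-1)
river: ρ → (-1,46,19)
river: ρ → (19,30,-17)
river: ρ → (-17,38,11)
river: ρ → (11,28,-32)
river: ρ → (-32,36,7)
river: ρ → (7,34,-37)
river: ρ → (-37,40,4)
river: ρ → (4,40,-37)
river: ρ → (-37,34,7)
river: ρ → (7,36,-32)
river: ρ → (-32,28,11)
river: ρ → (11,38,-17)
ρ-cycle length = 14 (tail of 1 descent step not counted)

14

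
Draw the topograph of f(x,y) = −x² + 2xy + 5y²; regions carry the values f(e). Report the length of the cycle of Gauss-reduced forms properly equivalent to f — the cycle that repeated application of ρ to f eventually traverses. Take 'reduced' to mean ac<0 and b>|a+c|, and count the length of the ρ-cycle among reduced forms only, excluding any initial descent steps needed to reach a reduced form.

D = 24, ⌊√D⌋ = 4
descent: ρ → (5,-2,-1)
descent: ρ → (-1,4,2)  [lands on river]
river: ρ → (2,4,-1)
ρ-cycle length = 2 (tail of 2 descent steps not counted)

2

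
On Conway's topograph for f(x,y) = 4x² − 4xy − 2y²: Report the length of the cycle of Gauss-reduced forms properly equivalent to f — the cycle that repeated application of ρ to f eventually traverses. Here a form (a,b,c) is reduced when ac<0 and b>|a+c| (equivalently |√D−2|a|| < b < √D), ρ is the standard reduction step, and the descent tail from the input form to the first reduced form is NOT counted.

D = 48, ⌊√D⌋ = 6
descent: ρ → (-2,4,4)  [lands on river]
river: ρ → (4,4,-2)
ρ-cycle length = 2 (tail of 1 descent step not counted)

2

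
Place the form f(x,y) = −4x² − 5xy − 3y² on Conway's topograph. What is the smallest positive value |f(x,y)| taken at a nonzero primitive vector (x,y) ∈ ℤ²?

translate: b→-3 (≡5 mod 8), so (4,5,3)→(4,-3,2)
flip: (4,-3,2)→(2,3,4)
translate: b→-1 (≡3 mod 4), so (2,3,4)→(2,-1,3)
reduced (well bottom): (2,-1,3) with a≤c, −a<b≤a
well minimum |f| = |-2| = 2 (negative-definite)

2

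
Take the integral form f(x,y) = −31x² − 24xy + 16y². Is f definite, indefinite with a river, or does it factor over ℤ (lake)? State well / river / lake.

D = b²−4ac = (-24)² − 4·(-31)·16 = 2560
D > 0 non-square ⇒ indefinite ⇒ periodic river

river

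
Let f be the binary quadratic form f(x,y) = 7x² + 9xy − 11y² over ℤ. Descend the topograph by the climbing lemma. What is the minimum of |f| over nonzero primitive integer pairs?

river: ρ → (-11,13,5)
river: ρ → (5,17,-5)
river: ρ → (-5,13,11)
river: ρ → (11,9,-7)
river: ρ → (-7,19,1)
river: ρ → (1,19,-7)
river: ρ → (-7,9,11)
river: ρ → (11,13,-5)
river: ρ → (-5,17,5)
river: ρ → (5,13,-11)
river: ρ → (-11,9,7)
river: ρ → (7,19,-1)
river: ρ → (-1,19,7)
river: ρ → (7,9,-11)
closes: descent 0, river 14
min |a| on river = 1

1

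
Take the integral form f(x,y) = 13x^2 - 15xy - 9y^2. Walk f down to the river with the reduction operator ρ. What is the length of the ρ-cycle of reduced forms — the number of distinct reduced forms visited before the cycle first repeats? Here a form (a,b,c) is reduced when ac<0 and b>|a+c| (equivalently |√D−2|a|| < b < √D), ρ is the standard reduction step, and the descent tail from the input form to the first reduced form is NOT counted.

D = 693, ⌊√D⌋ = 26
descent: ρ → (-9,15,13)  [lands on river]
river: ρ → (13,11,-11)
river: ρ → (-11,11,13)
river: ρ → (13,15,-9)
river: ρ → (-9,21,7)
river: ρ → (7,21,-9)
ρ-cycle length = 6 (tail of 1 descent step not counted)

6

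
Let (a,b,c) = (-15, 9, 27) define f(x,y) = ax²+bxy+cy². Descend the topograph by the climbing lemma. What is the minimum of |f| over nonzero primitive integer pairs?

descent: ρ → (27,-9,-15)
descent: ρ → (-15,39,3)  [lands on river]
river: ρ → (3,39,-15)
river: ρ → (-15,21,21)
river: ρ → (21,21,-15)
closes: descent 2, river 4
min |a| on river = 3

3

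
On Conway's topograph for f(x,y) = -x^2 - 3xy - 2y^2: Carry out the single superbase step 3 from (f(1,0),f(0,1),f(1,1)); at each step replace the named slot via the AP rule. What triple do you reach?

start (-1,-2,-6) = (f(1,0),f(0,1),f(1,1))
replace slot 3: 2·((-1)+(-2)) − (-6) = 0 → (-1,-2,0)

-1,-2,0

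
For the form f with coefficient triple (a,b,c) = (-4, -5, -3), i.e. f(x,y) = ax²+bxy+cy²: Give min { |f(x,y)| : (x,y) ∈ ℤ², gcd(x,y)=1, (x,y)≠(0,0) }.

translate: b→-3 (≡5 mod 8), so (4,5,3)→(4,-3,2)
flip: (4,-3,2)→(2,3,4)
translate: b→-1 (≡3 mod 4), so (2,3,4)→(2,-1,3)
reduced (well bottom): (2,-1,3) with a≤c, −a<b≤a
well minimum |f| = |-2| = 2 (negative-definite)

2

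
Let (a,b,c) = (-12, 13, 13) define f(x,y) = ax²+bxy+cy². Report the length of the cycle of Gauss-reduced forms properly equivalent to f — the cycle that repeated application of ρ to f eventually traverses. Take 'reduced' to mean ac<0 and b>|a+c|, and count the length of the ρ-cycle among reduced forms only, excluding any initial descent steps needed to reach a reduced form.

D = 793, ⌊√D⌋ = 28
river: ρ → (13,13,-12)
river: ρ → (-12,11,14)
river: ρ → (14,17,-9)
river: ρ → (-9,19,12)
river: ρ → (12,5,-16)
river: ρ → (-16,27,1)
river: ρ → (1,27,-16)
river: ρ → (-16,5,12)
river: ρ → (12,19,-9)
river: ρ → (-9,17,14)
river: ρ → (14,11,-12)
river: ρ → (-12,13,13)
ρ-cycle length = 12 (tail of 0 descent steps not counted)

12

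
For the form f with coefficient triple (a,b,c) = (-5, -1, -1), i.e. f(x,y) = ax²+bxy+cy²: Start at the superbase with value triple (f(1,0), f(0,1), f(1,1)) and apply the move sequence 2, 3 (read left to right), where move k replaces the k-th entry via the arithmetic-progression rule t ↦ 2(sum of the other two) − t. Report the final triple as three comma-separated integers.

start (-5,-1,-7) = (f(1,0),f(0,1),f(1,1))
replace slot 2: 2·((-5)+(-7)) − (-1) = -23 → (-5,-23,-7)
replace slot 3: 2·((-5)+(-23)) − (-7) = -49 → (-5,-23,-49)

-5,-23,-49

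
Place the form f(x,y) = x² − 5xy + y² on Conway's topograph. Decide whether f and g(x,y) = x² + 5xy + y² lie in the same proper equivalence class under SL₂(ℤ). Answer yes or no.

D₁ = 21, D₂ = 21
river cycle of f (length 2): (1, 3, -3), (-3, 3, 1)
river cycle of g (length 2): (1, 3, -3), (-3, 3, 1)
cycles coincide ⇒ equivalent

yes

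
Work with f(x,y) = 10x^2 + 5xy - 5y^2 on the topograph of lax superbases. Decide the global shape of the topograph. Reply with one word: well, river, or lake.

D = b²−4ac = 5² − 4·10·(-5) = 225
D = 15² is a perfect square ⇒ form factors over ℤ ⇒ lakes

lake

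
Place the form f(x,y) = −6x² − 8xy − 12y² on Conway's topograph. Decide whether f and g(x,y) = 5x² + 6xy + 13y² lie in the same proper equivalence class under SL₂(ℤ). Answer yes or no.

D₁ = -224, D₂ = -224
f is negative-definite; reduce −f:
−f: translate: b→-4 (≡8 mod 12), so (6,8,12)→(6,-4,10)
−f: reduced (well bottom): (6,-4,10) with a≤c, −a<b≤a
flip sign back: reduced form of f is (-6,4,-10)
g: translate: b→-4 (≡6 mod 10), so (5,6,13)→(5,-4,12)
g: reduced (well bottom): (5,-4,12) with a≤c, −a<b≤a
reduced forms (-6, 4, -10) vs (5, -4, 12) ⇒ inequivalent

no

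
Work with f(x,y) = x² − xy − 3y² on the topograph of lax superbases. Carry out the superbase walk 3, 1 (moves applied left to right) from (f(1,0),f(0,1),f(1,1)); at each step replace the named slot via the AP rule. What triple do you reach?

start (1,-3,-3) = (f(1,0),f(0,1),f(1,1))
replace slot 3: 2·(1+(-3)) − (-3) = -1 → (1,-3,-1)
replace slot 1: 2·((-3)+(-1)) − 1 = -9 → (-9,-3,-1)

-9,-3,-1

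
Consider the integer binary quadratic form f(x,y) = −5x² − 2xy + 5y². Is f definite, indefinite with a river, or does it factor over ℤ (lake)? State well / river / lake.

D = b²−4ac = (-2)² − 4·(-5)·5 = 104
D > 0 non-square ⇒ indefinite ⇒ periodic river

river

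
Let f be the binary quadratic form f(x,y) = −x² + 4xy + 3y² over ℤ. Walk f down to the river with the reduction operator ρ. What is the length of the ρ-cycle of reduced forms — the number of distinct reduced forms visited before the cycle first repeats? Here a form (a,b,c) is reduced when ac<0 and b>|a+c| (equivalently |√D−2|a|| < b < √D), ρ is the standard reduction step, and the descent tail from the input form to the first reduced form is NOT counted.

D = 28, ⌊√D⌋ = 5
river: ρ → (3,2,-2)
river: ρ → (-2,2,3)
river: ρ → (3,4,-1)
river: ρ → (-1,4,3)
ρ-cycle length = 4 (tail of 0 descent steps not counted)

4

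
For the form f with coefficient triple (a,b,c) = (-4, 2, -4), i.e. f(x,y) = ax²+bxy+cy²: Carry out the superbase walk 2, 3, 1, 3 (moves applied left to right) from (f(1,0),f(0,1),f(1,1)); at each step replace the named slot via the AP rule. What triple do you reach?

start (-4,-4,-6) = (f(1,0),f(0,1),f(1,1))
replace slot 2: 2·((-4)+(-6)) − (-4) = -16 → (-4,-16,-6)
replace slot 3: 2·((-4)+(-16)) − (-6) = -34 → (-4,-16,-34)
replace slot 1: 2·((-16)+(-34)) − (-4) = -96 → (-96,-16,-34)
replace slot 3: 2·((-96)+(-16)) − (-34) = -190 → (-96,-16,-190)

-96,-16,-190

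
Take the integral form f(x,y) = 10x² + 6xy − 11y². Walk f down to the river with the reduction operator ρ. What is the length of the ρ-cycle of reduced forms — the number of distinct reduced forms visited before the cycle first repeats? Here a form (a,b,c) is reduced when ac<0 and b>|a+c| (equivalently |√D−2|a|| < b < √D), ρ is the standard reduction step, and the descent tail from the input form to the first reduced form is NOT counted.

D = 476, ⌊√D⌋ = 21
river: ρ → (-11,16,5)
river: ρ → (5,14,-14)
river: ρ → (-14,14,5)
river: ρ → (5,16,-11)
river: ρ → (-11,6,10)
river: ρ → (10,14,-7)
river: ρ → (-7,14,10)
river: ρ → (10,6,-11)
ρ-cycle length = 8 (tail of 0 descent steps not counted)

8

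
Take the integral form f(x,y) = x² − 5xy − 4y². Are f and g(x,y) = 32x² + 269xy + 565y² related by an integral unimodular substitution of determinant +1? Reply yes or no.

D₁ = 41, D₂ = 41
river cycle of f (length 10): (-4, 5, 1), (1, 5, -4), (-4, 3, 2), (2, 5, -2), (-2, 3, 4), (4, 5, -1), (-1, 5, 4), (4, 3, -2), (-2, 5, 2), (2, 3, -4)
river cycle of g (length 10): (1, 5, -4), (-4, 3, 2), (2, 5, -2), (-2, 3, 4), (4, 5, -1), (-1, 5, 4), (4, 3, -2), (-2, 5, 2), (2, 3, -4), (-4, 5, 1)
cycles coincide ⇒ equivalent

yes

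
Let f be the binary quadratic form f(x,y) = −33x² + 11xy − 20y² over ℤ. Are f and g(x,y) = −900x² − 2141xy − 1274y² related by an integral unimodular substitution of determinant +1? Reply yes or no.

D₁ = -2519, D₂ = -2519
f is negative-definite; reduce −f:
−f: flip: (33,-11,20)→(20,11,33)
−f: reduced (well bottom): (20,11,33) with a≤c, −a<b≤a
flip sign back: reduced form of f is (-20,-11,-33)
g is negative-definite; reduce −g:
−g: translate: b→341 (≡2141 mod 1800), so (900,2141,1274)→(900,341,33)
−g: flip: (900,341,33)→(33,-341,900)
−g: translate: b→-11 (≡-341 mod 66), so (33,-341,900)→(33,-11,20)
−g: flip: (33,-11,20)→(20,11,33)
−g: reduced (well bottom): (20,11,33) with a≤c, −a<b≤a
flip sign back: reduced form of g is (-20,-11,-33)
reduced forms (-20, -11, -33) vs (-20, -11, -33) ⇒ equivalent

yes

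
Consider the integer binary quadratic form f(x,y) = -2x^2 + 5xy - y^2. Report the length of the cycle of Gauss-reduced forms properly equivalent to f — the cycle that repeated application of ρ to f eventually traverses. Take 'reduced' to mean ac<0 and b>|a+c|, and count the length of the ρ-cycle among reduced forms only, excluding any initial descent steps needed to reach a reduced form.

D = 17, ⌊√D⌋ = 4
descent: ρ → (-1,3,2)  [lands on river]
river: ρ → (2,1,-2)
river: ρ → (-2,3,1)
river: ρ → (1,3,-2)
river: ρ → (-2,1,2)
river: ρ → (2,3,-1)
ρ-cycle length = 6 (tail of 1 descent step not counted)

6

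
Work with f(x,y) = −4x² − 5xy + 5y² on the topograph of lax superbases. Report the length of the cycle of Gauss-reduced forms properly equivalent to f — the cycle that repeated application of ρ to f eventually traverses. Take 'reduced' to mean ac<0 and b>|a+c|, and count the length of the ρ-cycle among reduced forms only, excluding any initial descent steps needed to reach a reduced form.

D = 105, ⌊√D⌋ = 10
descent: ρ → (5,5,-4)  [lands on river]
river: ρ → (-4,3,6)
river: ρ → (6,9,-1)
river: ρ → (-1,9,6)
river: ρ → (6,3,-4)
river: ρ → (-4,5,5)
ρ-cycle length = 6 (tail of 1 descent step not counted)

6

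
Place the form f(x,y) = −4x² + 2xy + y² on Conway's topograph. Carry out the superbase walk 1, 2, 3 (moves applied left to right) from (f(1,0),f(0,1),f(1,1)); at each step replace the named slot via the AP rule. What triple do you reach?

start (-4,1,-1) = (f(1,0),f(0,1),f(1,1))
replace slot 1: 2·(1+(-1)) − (-4) = 4 → (4,1,-1)
replace slot 2: 2·(4+(-1)) − 1 = 5 → (4,5,-1)
replace slot 3: 2·(4+5) − (-1) = 19 → (4,5,19)

4,5,19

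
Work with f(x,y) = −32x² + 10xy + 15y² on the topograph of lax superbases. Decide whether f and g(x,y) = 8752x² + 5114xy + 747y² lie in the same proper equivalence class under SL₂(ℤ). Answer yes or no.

D₁ = 2020, D₂ = 2020
river cycle of f (length 6): (15, 20, -27), (-27, 34, 8), (8, 30, -35), (-35, 40, 3), (3, 44, -7), (-7, 40, 15)
river cycle of g (length 6): (15, 20, -27), (-27, 34, 8), (8, 30, -35), (-35, 40, 3), (3, 44, -7), (-7, 40, 15)
cycles coincide ⇒ equivalent

yes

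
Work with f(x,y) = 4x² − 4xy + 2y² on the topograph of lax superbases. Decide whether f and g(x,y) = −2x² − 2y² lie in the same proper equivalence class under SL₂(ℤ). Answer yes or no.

D₁ = -16, D₂ = -16
f: translate: b→4 (≡-4 mod 8), so (4,-4,2)→(4,4,2)
f: flip: (4,4,2)→(2,-4,4)
f: translate: b→0 (≡-4 mod 4), so (2,-4,4)→(2,0,2)
f: reduced (well bottom): (2,0,2) with a≤c, −a<b≤a
g is negative-definite; reduce −g:
−g: reduced (well bottom): (2,0,2) with a≤c, −a<b≤a
flip sign back: reduced form of g is (-2,0,-2)
reduced forms (2, 0, 2) vs (-2, 0, -2) ⇒ inequivalent

no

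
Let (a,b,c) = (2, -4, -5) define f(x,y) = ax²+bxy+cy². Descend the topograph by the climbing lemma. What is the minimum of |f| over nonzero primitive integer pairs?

descent: ρ → (-5,4,2)  [lands on river]
river: ρ → (2,4,-5)
river: ρ → (-5,6,1)
river: ρ → (1,6,-5)
closes: descent 1, river 4
min |a| on river = 1

1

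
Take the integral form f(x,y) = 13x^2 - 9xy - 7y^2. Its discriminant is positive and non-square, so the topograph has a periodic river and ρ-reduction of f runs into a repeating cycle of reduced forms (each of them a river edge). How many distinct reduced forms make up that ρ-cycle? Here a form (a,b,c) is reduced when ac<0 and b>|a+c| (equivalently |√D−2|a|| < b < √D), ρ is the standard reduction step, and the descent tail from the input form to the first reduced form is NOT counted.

D = 445, ⌊√D⌋ = 21
descent: ρ → (-7,9,13)  [lands on river]
river: ρ → (13,17,-3)
river: ρ → (-3,19,7)
river: ρ → (7,9,-13)
river: ρ → (-13,17,3)
river: ρ → (3,19,-7)
ρ-cycle length = 6 (tail of 1 descent step not counted)

6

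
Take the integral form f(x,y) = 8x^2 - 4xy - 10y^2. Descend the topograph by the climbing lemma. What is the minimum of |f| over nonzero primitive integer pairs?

descent: ρ → (-10,4,8)  [lands on river]
river: ρ → (8,12,-6)
river: ρ → (-6,12,8)
river: ρ → (8,4,-10)
river: ρ → (-10,16,2)
river: ρ → (2,16,-10)
closes: descent 1, river 6
min |a| on river = 2

2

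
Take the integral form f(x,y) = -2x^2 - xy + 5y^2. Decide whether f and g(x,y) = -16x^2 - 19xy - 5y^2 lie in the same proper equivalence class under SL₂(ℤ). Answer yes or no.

D₁ = 41, D₂ = 41
river cycle of f (length 10): (-2, 3, 4), (4, 5, -1), (-1, 5, 4), (4, 3, -2), (-2, 5, 2), (2, 3, -4), (-4, 5, 1), (1, 5, -4), (-4, 3, 2), (2, 5, -2)
river cycle of g (length 10): (2, 5, -2), (-2, 3, 4), (4, 5, -1), (-1, 5, 4), (4, 3, -2), (-2, 5, 2), (2, 3, -4), (-4, 5, 1), (1, 5, -4), (-4, 3, 2)
cycles coincide ⇒ equivalent

yes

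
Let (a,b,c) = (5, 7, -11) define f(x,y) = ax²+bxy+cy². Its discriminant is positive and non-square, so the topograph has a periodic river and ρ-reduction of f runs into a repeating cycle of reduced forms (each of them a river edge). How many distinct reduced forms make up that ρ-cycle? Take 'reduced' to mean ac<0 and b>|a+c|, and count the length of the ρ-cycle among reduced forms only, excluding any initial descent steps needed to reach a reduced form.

D = 269, ⌊√D⌋ = 16
river: ρ → (-11,15,1)
river: ρ → (1,15,-11)
river: ρ → (-11,7,5)
river: ρ → (5,13,-5)
river: ρ → (-5,7,11)
river: ρ → (11,15,-1)
river: ρ → (-1,15,11)
river: ρ → (11,7,-5)
river: ρ → (-5,13,5)
river: ρ → (5,7,-11)
ρ-cycle length = 10 (tail of 0 descent steps not counted)

10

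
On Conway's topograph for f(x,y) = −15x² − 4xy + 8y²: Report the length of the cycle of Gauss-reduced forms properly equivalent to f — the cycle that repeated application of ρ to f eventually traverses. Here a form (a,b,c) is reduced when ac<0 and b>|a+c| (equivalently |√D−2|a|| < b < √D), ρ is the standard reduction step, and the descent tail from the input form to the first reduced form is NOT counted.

D = 496, ⌊√D⌋ = 22
descent: ρ → (8,20,-3)  [lands on river]
river: ρ → (-3,22,1)
river: ρ → (1,22,-3)
river: ρ → (-3,20,8)
river: ρ → (8,12,-11)
river: ρ → (-11,10,9)
river: ρ → (9,8,-12)
river: ρ → (-12,16,5)
river: ρ → (5,14,-15)
river: ρ → (-15,16,4)
river: ρ → (4,16,-15)
river: ρ → (-15,14,5)
river: ρ → (5,16,-12)
river: ρ → (-12,8,9)
river: ρ → (9,10,-11)
river: ρ → (-11,12,8)
ρ-cycle length = 16 (tail of 1 descent step not counted)

16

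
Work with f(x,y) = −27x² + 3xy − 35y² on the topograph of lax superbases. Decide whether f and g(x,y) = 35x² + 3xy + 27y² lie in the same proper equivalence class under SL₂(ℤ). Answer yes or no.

D₁ = -3771, D₂ = -3771
f is negative-definite; reduce −f:
−f: reduced (well bottom): (27,-3,35) with a≤c, −a<b≤a
flip sign back: reduced form of f is (-27,3,-35)
g: flip: (35,3,27)→(27,-3,35)
g: reduced (well bottom): (27,-3,35) with a≤c, −a<b≤a
reduced forms (-27, 3, -35) vs (27, -3, 35) ⇒ inequivalent

no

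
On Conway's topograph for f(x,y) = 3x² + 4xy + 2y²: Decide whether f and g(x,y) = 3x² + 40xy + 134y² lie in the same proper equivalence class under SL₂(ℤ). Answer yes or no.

D₁ = -8, D₂ = -8
f: translate: b→-2 (≡4 mod 6), so (3,4,2)→(3,-2,1)
f: flip: (3,-2,1)→(1,2,3)
f: translate: b→0 (≡2 mod 2), so (1,2,3)→(1,0,2)
f: reduced (well bottom): (1,0,2) with a≤c, −a<b≤a
g: translate: b→-2 (≡40 mod 6), so (3,40,134)→(3,-2,1)
g: flip: (3,-2,1)→(1,2,3)
g: translate: b→0 (≡2 mod 2), so (1,2,3)→(1,0,2)
g: reduced (well bottom): (1,0,2) with a≤c, −a<b≤a
reduced forms (1, 0, 2) vs (1, 0, 2) ⇒ equivalent

yes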